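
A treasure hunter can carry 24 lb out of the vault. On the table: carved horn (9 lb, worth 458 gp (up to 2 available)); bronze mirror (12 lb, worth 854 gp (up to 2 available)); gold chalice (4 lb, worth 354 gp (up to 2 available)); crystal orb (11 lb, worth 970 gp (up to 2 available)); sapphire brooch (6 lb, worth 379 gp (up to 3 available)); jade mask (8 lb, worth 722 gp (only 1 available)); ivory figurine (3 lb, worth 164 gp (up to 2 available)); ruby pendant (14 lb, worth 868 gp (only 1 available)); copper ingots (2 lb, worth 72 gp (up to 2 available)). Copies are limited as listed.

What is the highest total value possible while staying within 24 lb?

By value per lb: jade mask 90.25, gold chalice 88.50, crystal orb 88.18 lead.
Greedy by ratio would take 2×gold chalice + sapphire brooch + jade mask + copper ingots: 24 lb used, total 1881.
Replace gold chalice and sapphire brooch and copper ingots with crystal orb: the trade gains 165 net, giving 2046 at 23 lb.
That's the maximum — no swap from here does better than 2046.

2046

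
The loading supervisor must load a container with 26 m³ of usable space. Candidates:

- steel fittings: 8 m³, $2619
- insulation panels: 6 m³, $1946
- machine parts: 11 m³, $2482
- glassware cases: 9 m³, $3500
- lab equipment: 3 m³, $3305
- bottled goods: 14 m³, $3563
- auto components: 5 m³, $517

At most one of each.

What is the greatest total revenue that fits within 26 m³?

Best packing: steel fittings + insulation panels + glassware cases + lab equipment — 26 m³, 11370 total.
Runner-up glassware cases + lab equipment + bottled goods tops out at 10368.

11370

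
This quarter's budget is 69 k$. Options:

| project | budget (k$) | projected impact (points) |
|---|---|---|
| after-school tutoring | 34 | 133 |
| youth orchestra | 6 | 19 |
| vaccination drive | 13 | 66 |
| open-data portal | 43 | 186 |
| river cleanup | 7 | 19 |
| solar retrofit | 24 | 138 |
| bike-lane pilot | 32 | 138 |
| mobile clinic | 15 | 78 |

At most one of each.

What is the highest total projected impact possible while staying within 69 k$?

The ratio heuristic lands on youth orchestra + vaccination drive + river cleanup + solar retrofit + mobile clinic (320) but leaves 4 k$ idle.
The 28 k$ tied up in youth orchestra and river cleanup and mobile clinic is better spent on bike-lane pilot — total rises to 342 (69 k$).
Next best is open-data portal + solar retrofit at 324 (67 k$) — short by 18.

342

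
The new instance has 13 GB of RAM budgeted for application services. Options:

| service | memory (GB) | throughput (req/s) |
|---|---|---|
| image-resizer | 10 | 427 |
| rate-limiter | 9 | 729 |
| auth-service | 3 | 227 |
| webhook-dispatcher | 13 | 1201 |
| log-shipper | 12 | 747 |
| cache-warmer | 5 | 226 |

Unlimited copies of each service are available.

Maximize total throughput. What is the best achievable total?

Density check — webhook-dispatcher 92.38, rate-limiter 81.00, auth-service 75.67 are the best per GB.
Taking webhook-dispatcher: 13 GB used, 1201 in throughput.

1201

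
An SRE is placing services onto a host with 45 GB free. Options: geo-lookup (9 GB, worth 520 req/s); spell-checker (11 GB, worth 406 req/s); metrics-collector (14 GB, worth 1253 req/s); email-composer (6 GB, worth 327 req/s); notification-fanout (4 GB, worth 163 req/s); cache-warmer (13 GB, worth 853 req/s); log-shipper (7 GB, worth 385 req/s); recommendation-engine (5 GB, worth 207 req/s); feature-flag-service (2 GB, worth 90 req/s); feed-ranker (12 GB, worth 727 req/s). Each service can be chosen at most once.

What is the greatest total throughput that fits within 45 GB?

3160

Taking metrics-collector + email-composer + cache-warmer + feed-ranker: 45 GB used, 3160 in throughput.
An exhaustive check of the 1024 subsets confirms 3160.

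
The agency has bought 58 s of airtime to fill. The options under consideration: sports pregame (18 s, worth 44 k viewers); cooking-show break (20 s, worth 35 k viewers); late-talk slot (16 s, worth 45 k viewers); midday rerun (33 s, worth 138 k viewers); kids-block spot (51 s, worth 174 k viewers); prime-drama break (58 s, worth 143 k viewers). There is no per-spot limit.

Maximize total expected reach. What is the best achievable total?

183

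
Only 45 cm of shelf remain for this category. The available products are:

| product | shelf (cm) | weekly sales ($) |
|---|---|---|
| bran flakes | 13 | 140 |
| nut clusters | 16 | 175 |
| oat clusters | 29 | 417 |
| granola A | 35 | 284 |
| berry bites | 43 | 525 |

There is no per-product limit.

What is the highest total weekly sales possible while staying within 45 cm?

By weekly sales per cm: oat clusters 14.38, berry bites 12.21, nut clusters 10.94, bran flakes 10.77 lead.
The ratio ordering already packs tightly: nut clusters + oat clusters, 45 cm, 592.
That's the maximum — no swap from here does better than 592.

592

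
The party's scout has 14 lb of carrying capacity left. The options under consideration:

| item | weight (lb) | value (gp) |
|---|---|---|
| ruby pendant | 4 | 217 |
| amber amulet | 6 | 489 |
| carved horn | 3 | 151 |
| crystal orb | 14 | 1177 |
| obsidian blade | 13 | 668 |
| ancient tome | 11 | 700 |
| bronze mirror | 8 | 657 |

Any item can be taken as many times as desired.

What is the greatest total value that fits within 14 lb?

1177

By value per lb: crystal orb 84.07, bronze mirror 82.12, amber amulet 81.50, ancient tome 63.64 lead.
Crystal orb uses 14 of the 14 lb and totals 1177.
Every other selection either busts 14 lb or fails to beat 1177.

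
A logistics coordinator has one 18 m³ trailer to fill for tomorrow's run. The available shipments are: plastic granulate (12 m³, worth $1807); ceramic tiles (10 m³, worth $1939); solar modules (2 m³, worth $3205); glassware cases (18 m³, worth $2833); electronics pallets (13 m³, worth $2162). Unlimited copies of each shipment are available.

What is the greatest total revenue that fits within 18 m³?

Density check — solar modules 1602.50, ceramic tiles 193.90, electronics pallets 166.31 are the best per m³.
9×solar modules uses 18 of the 18 m³ and totals 28845.
No other feasible combination exceeds 28845.

28845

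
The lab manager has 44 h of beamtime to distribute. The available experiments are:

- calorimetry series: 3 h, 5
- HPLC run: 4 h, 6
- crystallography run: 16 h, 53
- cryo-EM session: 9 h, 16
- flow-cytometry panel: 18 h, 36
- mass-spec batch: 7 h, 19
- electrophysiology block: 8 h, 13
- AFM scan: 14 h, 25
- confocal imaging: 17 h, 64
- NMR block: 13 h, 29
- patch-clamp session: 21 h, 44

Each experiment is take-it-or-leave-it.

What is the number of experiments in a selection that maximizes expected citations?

Optimal total is 142.
For example HPLC run + crystallography run + mass-spec batch + confocal imaging achieves it, using 44 h.
All optima have 4 experiments.

4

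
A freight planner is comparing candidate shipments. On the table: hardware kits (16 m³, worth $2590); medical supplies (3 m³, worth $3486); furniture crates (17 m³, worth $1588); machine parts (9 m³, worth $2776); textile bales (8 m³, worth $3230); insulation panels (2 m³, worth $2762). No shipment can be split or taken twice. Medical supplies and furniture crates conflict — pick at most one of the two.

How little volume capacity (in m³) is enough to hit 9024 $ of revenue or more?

Minimise m³ subject to total revenue ≥ 9024.
Taking medical supplies + textile bales + insulation panels gives 9478 (≥ 9024) for 13 m³.
Below 13 m³ the best achievable stays under 9024.

13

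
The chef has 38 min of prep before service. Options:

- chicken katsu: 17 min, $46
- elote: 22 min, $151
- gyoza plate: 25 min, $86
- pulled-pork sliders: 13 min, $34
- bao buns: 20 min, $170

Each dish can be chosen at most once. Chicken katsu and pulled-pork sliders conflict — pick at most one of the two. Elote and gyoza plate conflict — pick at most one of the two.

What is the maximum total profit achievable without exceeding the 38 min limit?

216

Best packing: chicken katsu + bao buns — 37 min, 216 total.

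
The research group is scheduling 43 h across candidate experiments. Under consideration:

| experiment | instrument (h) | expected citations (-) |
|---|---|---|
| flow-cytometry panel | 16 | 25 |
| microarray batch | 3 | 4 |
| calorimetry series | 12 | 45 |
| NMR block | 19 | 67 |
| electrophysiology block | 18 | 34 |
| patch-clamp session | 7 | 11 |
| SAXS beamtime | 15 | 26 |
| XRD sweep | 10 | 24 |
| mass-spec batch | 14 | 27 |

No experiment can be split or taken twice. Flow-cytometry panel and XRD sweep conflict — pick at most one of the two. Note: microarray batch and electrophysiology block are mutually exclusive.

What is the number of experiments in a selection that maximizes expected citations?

3

Optimal total is 136.
For example calorimetry series + NMR block + XRD sweep achieves it, using 41 h.
All optima have 3 experiments.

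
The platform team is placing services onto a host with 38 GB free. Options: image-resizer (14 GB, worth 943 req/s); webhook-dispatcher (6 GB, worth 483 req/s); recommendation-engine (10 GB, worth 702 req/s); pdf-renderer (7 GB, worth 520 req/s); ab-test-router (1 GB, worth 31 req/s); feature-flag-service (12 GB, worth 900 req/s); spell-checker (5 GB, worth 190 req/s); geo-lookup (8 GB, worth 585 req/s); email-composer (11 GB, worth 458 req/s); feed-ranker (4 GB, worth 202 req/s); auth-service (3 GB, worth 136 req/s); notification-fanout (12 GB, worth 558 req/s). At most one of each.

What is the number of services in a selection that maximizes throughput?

Best achievable throughput is 2741.
One optimal bundle: webhook-dispatcher + recommendation-engine + pdf-renderer + feature-flag-service + auth-service (38 GB).
All optima have 5 services.

5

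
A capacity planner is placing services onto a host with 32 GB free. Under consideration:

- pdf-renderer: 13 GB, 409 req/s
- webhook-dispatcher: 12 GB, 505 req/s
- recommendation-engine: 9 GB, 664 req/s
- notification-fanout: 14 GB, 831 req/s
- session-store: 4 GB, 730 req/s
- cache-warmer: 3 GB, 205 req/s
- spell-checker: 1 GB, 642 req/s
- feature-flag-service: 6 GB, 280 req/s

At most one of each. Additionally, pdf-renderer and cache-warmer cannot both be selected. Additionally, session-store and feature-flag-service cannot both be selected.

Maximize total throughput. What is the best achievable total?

Density check — spell-checker 642.00, session-store 182.50, recommendation-engine 73.78 are the best per GB.
Best packing: recommendation-engine + notification-fanout + session-store + cache-warmer + spell-checker — 31 GB, 3072 total.
The closest alternative, recommendation-engine + notification-fanout + session-store + spell-checker, reaches only 2867.

3072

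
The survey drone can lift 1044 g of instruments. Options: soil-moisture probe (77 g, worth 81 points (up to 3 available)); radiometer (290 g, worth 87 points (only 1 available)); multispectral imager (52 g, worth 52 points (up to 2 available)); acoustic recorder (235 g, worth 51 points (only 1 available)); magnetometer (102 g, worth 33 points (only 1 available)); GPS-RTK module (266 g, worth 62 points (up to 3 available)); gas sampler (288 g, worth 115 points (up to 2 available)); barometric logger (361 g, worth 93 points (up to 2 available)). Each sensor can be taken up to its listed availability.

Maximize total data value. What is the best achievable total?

610

Ranking by ratio (data value/g): soil-moisture probe 1.05, multispectral imager 1.00, gas sampler 0.40, magnetometer 0.32.
3×soil-moisture probe + 2×multispectral imager + magnetometer + 2×gas sampler uses 1013 of the 1044 g and totals 610.
The spare 31 g is too small for any remaining sensor, and no exchange beats 610.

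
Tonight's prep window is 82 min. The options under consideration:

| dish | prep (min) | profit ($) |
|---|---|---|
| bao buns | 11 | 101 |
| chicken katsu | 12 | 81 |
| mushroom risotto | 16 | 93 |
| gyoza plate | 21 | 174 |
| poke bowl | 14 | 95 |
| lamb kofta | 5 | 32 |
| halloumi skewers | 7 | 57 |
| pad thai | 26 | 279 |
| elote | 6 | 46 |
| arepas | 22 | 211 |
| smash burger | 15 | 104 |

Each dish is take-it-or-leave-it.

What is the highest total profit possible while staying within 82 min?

767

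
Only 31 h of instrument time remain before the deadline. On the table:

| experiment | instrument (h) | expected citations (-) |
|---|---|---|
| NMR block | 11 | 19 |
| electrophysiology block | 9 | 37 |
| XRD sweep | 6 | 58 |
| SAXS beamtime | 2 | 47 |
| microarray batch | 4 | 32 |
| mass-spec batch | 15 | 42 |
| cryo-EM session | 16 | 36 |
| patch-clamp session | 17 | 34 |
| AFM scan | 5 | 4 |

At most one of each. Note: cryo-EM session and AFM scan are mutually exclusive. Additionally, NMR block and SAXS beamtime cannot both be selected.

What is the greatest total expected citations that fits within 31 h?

179

By expected citations per h: SAXS beamtime 23.50, XRD sweep 9.67, microarray batch 8.00 lead.
Taking the top-ratio experiments first gives electrophysiology block + XRD sweep + SAXS beamtime + microarray batch + AFM scan for 178 (26 h).
The 14 h tied up in electrophysiology block and AFM scan is better spent on mass-spec batch — total rises to 179 (27 h).
Nothing else feasible within 31 h beats 179.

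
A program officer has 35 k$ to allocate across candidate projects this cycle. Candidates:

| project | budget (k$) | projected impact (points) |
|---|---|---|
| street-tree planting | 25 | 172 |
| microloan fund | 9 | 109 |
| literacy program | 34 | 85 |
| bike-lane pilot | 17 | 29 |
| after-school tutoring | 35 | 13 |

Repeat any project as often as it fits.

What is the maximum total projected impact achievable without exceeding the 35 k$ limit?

327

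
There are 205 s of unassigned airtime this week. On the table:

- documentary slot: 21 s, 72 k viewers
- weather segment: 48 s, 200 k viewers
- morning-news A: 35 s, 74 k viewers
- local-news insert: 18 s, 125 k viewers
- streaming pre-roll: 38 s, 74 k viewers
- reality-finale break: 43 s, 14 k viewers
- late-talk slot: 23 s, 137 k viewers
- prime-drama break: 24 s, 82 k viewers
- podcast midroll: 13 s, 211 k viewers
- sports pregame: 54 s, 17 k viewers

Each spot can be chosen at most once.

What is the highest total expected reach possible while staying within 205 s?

Density check — podcast midroll 16.23, local-news insert 6.94, late-talk slot 5.96, weather segment 4.17 are the best per s.
The ratio heuristic lands on documentary slot + weather segment + morning-news A + local-news insert + late-talk slot + prime-drama break + podcast midroll (901) but leaves 23 s idle.
Dropping documentary slot frees 21 s; slotting in streaming pre-roll (38 s) lifts the total to 903 at 199 s.
That's the maximum — no swap from here does better than 903.

903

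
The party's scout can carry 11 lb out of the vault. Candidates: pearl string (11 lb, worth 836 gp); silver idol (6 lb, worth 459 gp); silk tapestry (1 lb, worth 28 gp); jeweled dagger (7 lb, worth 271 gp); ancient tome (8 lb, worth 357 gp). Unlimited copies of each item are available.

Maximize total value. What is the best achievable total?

836

By value per lb: silver idol 76.50, pearl string 76.00, ancient tome 44.62, jeweled dagger 38.71 lead.
Taking the top-ratio items first gives silver idol + 5×silk tapestry for 599 (11 lb).
Dropping silver idol and 5×silk tapestry frees 11 lb; slotting in pearl string (11 lb) lifts the total to 836 at 11 lb.
Every other selection either busts 11 lb or fails to beat 836.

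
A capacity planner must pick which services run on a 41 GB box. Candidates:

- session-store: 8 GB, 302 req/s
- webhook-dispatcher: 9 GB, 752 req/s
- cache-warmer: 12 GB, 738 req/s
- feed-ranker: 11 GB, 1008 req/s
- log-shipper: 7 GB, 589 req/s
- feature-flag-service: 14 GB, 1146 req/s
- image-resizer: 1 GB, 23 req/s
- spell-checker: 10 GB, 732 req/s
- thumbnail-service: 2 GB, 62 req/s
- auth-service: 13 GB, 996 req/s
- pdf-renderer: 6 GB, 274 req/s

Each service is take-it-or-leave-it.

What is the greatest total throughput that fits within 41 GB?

Webhook-dispatcher + feed-ranker + log-shipper + feature-flag-service uses 41 of the 41 GB and totals 3495.

3495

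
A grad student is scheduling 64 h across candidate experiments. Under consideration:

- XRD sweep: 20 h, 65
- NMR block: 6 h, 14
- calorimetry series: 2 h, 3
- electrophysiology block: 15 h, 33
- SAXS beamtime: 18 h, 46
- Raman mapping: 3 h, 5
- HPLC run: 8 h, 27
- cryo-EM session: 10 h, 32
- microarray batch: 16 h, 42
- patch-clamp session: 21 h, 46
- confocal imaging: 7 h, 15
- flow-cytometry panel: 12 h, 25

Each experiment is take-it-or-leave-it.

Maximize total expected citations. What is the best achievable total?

187

Ranking by ratio (expected citations/h): HPLC run 3.38, XRD sweep 3.25, cryo-EM session 3.20, microarray batch 2.62.
The ratio heuristic lands on XRD sweep + NMR block + Raman mapping + HPLC run + cryo-EM session + microarray batch (185) but leaves 1 h idle.
The 19 h tied up in Raman mapping and microarray batch is better spent on calorimetry series + SAXS beamtime — total rises to 187 (64 h).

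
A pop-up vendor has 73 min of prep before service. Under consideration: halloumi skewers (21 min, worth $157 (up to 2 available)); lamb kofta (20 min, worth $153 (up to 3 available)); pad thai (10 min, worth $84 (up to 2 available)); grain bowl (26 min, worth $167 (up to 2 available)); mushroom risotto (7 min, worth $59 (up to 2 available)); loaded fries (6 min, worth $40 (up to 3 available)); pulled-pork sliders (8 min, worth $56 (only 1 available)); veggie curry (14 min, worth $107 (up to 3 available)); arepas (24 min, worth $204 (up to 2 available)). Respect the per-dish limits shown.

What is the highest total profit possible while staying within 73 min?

610

Density check — arepas 8.50, mushroom risotto 8.43, pad thai 8.40, lamb kofta 7.65 are the best per min.
The ratio ordering already packs tightly: pad thai + 2×mushroom risotto + 2×arepas, 72 min, 610.
No other feasible combination exceeds 610.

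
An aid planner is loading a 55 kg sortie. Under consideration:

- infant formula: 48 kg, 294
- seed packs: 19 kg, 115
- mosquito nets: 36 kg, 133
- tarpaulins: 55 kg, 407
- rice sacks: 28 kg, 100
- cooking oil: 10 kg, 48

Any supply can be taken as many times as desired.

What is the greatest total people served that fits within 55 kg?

Tarpaulins uses 55 of the 55 kg and totals 407.
That's the maximum — no swap from here does better than 407.

407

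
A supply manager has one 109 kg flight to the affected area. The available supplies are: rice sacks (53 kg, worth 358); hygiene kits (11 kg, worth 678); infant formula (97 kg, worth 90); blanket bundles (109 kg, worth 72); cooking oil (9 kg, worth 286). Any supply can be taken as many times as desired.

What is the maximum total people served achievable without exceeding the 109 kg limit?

6388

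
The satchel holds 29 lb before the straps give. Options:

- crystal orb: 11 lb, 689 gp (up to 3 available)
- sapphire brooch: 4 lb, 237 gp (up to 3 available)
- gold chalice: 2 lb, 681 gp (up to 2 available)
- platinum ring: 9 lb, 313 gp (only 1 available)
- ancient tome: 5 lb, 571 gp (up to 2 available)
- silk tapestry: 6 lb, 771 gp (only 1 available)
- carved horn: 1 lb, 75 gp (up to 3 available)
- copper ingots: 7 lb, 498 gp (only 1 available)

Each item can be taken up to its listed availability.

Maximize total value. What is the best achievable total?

The ratio heuristic lands on sapphire brooch + 2×gold chalice + 2×ancient tome + silk tapestry + 3×carved horn (3737) but leaves 2 lb idle.
The 5 lb tied up in sapphire brooch and carved horn is better spent on copper ingots — total rises to 3923 (29 lb).

3923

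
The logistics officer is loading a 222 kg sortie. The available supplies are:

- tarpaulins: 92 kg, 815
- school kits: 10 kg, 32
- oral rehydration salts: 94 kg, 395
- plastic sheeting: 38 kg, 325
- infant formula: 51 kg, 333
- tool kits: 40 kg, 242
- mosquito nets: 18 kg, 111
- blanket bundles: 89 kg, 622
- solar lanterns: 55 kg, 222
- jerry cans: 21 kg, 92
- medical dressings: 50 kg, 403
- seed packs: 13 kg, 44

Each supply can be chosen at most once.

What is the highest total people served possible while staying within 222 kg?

1785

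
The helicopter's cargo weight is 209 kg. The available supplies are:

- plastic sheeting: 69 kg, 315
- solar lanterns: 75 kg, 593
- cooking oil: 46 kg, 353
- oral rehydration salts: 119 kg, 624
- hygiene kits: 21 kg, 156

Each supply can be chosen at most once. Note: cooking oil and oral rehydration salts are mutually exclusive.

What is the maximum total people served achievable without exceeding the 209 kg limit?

1261

Density check — solar lanterns 7.91, cooking oil 7.67, hygiene kits 7.43 are the best per kg.
Filling by ratio: solar lanterns + cooking oil + hygiene kits for 1102, with 67 kg left unused.
The 21 kg tied up in hygiene kits is better spent on plastic sheeting — total rises to 1261 (190 kg).
That's the maximum — no feasible swap from here does better than 1261.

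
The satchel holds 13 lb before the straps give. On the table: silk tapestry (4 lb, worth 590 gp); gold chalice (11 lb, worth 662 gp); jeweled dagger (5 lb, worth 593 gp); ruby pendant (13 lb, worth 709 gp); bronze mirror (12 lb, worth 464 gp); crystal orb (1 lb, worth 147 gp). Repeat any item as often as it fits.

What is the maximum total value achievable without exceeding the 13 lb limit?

Best packing: 3×silk tapestry + crystal orb — 13 lb, 1917 total.
Every other selection either busts 13 lb or fails to beat 1917.

1917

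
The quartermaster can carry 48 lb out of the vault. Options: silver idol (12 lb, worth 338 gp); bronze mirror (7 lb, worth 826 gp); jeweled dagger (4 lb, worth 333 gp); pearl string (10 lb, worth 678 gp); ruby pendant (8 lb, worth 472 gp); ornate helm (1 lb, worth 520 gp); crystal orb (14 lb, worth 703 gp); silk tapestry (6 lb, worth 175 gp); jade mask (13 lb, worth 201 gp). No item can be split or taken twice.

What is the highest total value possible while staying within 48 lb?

3532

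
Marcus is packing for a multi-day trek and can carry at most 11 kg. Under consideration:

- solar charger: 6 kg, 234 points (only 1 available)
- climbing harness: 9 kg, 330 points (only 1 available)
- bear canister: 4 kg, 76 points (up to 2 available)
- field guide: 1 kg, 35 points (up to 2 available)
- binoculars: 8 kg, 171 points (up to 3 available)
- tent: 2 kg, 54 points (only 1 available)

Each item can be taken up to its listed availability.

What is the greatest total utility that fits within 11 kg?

400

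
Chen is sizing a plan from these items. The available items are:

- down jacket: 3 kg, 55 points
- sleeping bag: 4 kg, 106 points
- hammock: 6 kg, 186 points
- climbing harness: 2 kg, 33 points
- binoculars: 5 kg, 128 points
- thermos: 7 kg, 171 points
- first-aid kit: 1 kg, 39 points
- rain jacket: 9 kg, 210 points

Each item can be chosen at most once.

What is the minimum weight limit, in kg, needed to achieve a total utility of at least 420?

15

Need the lightest bundle worth ≥ 420.
sleeping bag + hammock + binoculars reaches 420 using 15 kg.
No combination under 15 kg hits 420.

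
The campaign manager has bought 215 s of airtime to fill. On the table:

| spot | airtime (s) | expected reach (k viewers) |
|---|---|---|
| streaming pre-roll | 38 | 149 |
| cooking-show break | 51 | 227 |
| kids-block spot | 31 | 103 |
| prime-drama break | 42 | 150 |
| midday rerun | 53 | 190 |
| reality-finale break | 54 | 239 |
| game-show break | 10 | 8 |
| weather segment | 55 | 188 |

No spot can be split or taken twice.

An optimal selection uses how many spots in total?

Best achievable expected reach is 844.
cooking-show break + midday rerun + reality-finale break + weather segment hits 844 at 213 s.
All optima have 4 spots.

4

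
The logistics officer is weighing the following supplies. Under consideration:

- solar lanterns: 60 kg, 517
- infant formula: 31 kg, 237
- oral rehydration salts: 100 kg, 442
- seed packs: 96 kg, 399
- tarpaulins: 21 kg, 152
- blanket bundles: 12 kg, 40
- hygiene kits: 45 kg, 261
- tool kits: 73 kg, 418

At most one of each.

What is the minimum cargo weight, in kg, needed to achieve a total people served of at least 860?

Look for the lowest-cargo combination reaching 860.
Taking solar lanterns + infant formula + tarpaulins gives 906 (≥ 860) for 112 kg.
Any bundle with less than 112 kg falls short of 860.

112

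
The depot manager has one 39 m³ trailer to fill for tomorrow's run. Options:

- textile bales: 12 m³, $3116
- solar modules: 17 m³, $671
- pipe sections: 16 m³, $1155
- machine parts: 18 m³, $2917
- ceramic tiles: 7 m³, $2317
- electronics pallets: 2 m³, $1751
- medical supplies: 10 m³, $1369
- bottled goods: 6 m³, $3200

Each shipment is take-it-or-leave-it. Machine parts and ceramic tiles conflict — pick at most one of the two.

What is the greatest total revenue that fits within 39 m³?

11753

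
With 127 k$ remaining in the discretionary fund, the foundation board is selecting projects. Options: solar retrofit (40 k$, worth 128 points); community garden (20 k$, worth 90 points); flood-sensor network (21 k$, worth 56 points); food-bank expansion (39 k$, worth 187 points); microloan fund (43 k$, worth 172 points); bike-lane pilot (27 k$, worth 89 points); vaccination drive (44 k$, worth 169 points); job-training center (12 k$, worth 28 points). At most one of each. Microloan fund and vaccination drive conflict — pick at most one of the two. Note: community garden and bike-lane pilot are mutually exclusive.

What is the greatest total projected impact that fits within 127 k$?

Community garden + flood-sensor network + food-bank expansion + microloan fund uses 123 of the 127 k$ and totals 505.
Nothing else feasible within 127 k$ beats 505.

505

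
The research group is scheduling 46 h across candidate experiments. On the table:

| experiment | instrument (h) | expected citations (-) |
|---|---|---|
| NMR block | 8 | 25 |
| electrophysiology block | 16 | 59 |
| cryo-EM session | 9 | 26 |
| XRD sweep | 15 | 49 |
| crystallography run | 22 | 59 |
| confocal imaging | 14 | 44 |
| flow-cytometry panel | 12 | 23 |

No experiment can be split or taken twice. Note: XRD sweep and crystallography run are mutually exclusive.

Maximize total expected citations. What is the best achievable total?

Taking electrophysiology block + XRD sweep + confocal imaging: 45 h used, 152 in expected citations.
The spare 1 h is too small for any remaining experiment, and no feasible exchange beats 152.

152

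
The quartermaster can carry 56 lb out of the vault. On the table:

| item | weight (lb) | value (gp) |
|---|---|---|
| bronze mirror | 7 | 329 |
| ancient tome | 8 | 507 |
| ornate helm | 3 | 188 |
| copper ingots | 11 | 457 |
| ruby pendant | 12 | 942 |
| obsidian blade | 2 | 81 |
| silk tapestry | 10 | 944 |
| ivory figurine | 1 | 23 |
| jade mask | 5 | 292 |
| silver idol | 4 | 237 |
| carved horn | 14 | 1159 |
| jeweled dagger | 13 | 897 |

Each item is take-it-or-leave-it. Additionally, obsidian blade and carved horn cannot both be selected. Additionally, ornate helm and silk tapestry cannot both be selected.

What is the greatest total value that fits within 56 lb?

4271

Best packing: bronze mirror + ruby pendant + silk tapestry + carved horn + jeweled dagger — 56 lb, 4271 total.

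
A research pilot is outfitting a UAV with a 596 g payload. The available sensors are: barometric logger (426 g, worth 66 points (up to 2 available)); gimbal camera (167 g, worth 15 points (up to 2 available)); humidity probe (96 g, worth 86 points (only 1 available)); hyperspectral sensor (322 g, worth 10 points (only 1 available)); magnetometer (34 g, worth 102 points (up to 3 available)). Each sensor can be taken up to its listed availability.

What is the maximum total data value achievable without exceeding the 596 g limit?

The ratio ordering already packs tightly: 2×gimbal camera + humidity probe + 3×magnetometer, 532 g, 422.
No other feasible combination exceeds 422.

422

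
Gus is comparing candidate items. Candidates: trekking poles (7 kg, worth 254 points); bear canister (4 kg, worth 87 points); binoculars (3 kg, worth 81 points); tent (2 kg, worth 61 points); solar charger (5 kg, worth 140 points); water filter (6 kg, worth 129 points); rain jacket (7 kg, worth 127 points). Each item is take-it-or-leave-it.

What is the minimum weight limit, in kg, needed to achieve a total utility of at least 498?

Need the lightest bundle worth ≥ 498.
Taking trekking poles + binoculars + tent + solar charger gives 536 (≥ 498) for 17 kg.
Any bundle with less than 17 kg falls short of 498.

17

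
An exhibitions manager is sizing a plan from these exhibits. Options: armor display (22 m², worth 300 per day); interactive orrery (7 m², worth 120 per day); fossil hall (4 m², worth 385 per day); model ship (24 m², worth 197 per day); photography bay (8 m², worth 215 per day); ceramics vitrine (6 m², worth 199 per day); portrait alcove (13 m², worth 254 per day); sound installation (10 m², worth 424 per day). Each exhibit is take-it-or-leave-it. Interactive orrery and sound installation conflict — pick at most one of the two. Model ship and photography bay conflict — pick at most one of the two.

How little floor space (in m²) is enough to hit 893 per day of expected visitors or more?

20

Look for the lowest-floor combination reaching 893.
fossil hall + ceramics vitrine + sound installation reaches 1008 using 20 m².
No combination under 20 m² hits 893.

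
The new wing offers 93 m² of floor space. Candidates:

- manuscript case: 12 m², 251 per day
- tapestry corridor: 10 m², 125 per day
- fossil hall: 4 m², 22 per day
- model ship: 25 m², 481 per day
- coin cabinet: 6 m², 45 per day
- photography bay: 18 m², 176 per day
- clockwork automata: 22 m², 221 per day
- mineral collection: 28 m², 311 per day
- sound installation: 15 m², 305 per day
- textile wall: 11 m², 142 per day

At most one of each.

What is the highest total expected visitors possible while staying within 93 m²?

Taking the top-ratio exhibits first gives manuscript case + tapestry corridor + model ship + photography bay + sound installation + textile wall for 1480 (91 m²).
Dropping tapestry corridor and photography bay frees 28 m²; slotting in mineral collection (28 m²) lifts the total to 1490 at 91 m².
Nothing else within 93 m² beats 1490.

1490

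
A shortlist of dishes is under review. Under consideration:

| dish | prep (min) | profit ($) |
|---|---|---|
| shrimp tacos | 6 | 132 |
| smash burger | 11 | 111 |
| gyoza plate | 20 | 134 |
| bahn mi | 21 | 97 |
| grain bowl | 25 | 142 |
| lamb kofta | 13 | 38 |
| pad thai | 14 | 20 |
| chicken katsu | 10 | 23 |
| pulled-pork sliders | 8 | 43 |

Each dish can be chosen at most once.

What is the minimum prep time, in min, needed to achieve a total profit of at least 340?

Need the lightest bundle worth ≥ 340.
Taking shrimp tacos + smash burger + gyoza plate gives 377 (≥ 340) for 37 min.
No combination under 37 min hits 340.

37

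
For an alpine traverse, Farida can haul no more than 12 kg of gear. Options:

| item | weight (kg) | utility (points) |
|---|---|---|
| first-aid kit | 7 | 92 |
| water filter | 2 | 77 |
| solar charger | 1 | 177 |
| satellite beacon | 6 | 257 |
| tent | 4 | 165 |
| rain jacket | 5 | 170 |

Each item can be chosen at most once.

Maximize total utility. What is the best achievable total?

604

Greedy by ratio would take solar charger + satellite beacon + tent: 11 kg used, total 599.
The 4 kg tied up in tent is better spent on rain jacket — total rises to 604 (12 kg).
An exhaustive check of the 64 subsets confirms 604.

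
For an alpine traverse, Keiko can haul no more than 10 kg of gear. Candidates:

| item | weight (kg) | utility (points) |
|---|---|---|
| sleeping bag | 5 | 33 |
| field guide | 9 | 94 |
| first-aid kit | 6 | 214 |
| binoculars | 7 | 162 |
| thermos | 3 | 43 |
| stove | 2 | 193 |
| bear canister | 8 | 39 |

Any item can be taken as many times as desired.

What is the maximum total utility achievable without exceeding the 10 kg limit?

Taking 5×stove: 10 kg used, 965 in utility.
Every other selection either busts 10 kg or fails to beat 965.

965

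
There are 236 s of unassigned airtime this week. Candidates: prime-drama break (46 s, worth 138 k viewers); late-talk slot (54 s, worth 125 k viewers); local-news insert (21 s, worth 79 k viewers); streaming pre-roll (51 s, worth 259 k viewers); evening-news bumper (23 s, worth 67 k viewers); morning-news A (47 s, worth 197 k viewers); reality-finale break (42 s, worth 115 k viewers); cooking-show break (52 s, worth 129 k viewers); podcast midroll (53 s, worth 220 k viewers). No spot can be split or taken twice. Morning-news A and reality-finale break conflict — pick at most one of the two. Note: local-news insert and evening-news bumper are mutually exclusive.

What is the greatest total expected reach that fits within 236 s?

893

Taking prime-drama break + local-news insert + streaming pre-roll + morning-news A + podcast midroll: 218 s used, 893 in expected reach.
That's the maximum — no feasible swap from here does better than 893.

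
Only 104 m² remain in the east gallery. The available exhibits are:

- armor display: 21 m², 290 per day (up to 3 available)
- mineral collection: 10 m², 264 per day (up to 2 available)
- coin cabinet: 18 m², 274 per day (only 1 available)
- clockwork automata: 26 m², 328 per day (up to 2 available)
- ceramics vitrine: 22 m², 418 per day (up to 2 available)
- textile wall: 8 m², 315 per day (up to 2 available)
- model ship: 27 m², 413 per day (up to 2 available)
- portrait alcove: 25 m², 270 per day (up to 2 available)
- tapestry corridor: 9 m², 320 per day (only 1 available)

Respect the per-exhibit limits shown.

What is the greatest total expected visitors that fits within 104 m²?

2340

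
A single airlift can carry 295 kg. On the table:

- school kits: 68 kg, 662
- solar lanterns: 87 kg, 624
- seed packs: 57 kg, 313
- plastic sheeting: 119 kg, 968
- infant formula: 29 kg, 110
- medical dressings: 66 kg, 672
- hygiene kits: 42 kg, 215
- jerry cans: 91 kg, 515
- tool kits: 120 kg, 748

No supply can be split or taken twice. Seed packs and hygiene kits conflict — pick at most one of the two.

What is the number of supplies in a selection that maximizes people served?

Optimal total is 2517.
For example school kits + plastic sheeting + medical dressings + hygiene kits achieves it, using 295 kg.
All optima have 4 supplies.

4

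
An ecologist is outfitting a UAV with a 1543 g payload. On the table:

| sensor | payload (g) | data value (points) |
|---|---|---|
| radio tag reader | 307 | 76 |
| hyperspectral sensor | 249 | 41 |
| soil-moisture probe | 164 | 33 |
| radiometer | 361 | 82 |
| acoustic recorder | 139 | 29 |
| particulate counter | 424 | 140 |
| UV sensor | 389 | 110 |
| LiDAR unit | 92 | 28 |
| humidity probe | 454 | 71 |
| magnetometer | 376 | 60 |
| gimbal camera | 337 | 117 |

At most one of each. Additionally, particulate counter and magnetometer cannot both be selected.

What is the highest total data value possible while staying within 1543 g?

449

Filling by ratio: acoustic recorder + particulate counter + UV sensor + LiDAR unit + gimbal camera for 424, with 162 g left unused.
The 231 g tied up in acoustic recorder and LiDAR unit is better spent on radiometer — total rises to 449 (1511 g).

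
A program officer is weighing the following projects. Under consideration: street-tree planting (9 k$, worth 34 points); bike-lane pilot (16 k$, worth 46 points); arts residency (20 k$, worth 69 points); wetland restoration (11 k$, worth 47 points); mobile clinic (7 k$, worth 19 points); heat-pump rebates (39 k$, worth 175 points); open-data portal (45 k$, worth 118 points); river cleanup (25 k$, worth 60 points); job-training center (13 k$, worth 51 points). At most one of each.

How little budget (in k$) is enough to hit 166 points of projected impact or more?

39

Look for the lowest-budget combination reaching 166.
Taking heat-pump rebates gives 175 (≥ 166) for 39 k$.
Below 39 k$ the best achievable stays under 166.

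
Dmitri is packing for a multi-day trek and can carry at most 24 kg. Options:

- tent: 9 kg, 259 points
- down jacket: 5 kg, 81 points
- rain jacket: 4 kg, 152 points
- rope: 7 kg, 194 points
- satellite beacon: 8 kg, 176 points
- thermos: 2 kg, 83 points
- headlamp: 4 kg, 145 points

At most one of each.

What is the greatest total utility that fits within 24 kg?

750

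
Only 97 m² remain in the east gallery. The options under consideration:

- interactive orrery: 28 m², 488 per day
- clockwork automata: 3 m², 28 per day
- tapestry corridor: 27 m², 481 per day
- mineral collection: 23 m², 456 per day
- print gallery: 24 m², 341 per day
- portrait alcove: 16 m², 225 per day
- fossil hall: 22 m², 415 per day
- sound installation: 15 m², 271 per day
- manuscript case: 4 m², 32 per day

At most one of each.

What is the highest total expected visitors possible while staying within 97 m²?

By expected visitors per m²: mineral collection 19.83, fossil hall 18.86, sound installation 18.07, tapestry corridor 17.81 lead.
The ratio heuristic lands on clockwork automata + tapestry corridor + mineral collection + fossil hall + sound installation + manuscript case (1683) but leaves 3 m² idle.
The 25 m² tied up in clockwork automata and fossil hall is better spent on interactive orrery — total rises to 1728 (97 m²).
An exhaustive check of the 512 subsets confirms 1728.

1728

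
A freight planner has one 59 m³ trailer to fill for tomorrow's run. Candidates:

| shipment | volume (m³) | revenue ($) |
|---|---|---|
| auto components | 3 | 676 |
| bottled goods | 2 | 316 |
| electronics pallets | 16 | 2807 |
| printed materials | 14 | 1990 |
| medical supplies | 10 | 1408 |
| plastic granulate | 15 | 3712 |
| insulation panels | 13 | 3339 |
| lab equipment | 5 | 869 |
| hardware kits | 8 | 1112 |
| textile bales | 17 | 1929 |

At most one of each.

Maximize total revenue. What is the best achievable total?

Ranking by ratio (revenue/m³): insulation panels 256.85, plastic granulate 247.47, auto components 225.33, electronics pallets 175.44.
Filling by ratio: auto components + bottled goods + electronics pallets + plastic granulate + insulation panels + lab equipment for 11719, with 5 m³ left unused.
The 5 m³ tied up in lab equipment is better spent on medical supplies — total rises to 12258 (59 m³).
An exhaustive check of the 1024 subsets confirms 12258.

12258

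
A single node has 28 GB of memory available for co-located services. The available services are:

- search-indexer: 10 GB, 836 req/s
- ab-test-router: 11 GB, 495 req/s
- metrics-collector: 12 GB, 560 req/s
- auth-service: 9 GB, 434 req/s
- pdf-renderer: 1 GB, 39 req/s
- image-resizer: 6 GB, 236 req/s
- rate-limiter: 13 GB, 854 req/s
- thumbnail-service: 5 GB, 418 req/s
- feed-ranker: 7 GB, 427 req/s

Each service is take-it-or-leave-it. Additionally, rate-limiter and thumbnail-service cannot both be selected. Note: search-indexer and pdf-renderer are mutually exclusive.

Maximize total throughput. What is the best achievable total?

Ranking by ratio (throughput/GB): search-indexer 83.60, thumbnail-service 83.60, rate-limiter 65.69.
Search-indexer + image-resizer + thumbnail-service + feed-ranker uses 28 of the 28 GB and totals 1917.
Nothing else feasible within 28 GB beats 1917.

1917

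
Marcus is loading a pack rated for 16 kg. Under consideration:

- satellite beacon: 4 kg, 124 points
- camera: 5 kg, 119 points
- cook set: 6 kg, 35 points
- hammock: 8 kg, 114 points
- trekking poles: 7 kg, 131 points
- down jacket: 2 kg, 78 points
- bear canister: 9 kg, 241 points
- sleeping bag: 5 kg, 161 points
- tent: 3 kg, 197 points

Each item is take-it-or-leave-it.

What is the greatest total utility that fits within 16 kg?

562

Greedy by ratio would take satellite beacon + down jacket + sleeping bag + tent: 14 kg used, total 560.
Replace down jacket and sleeping bag with bear canister: the trade gains 2 net, giving 562 at 16 kg.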